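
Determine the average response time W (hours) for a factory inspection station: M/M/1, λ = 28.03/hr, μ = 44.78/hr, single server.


W = 1/(μ−λ) = 1/(44.78 − 28.03) = 1/16.75 = 0.05970 hr

Final: 0.05970 hr


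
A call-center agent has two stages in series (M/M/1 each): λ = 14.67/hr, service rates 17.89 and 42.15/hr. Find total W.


Each node sees arrival rate λ = 14.67/hr (tandem ⇒ throughput preserved).
W₁ = 1/(μ₁−λ) = 1/(17.89−14.67) = 0.31056 hr
W₂ = 1/(μ₂−λ) = 1/(42.15−14.67) = 0.03639 hr
W_total = W₁ + W₂ = 0.31056 + 0.03639 = 0.34695 hr

Final: 0.34695 hr


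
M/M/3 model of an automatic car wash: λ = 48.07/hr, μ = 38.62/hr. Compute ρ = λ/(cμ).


ρ = λ/(cμ) = 48.07/(3·38.62) = 48.07/115.86 = 0.4149

Final: 0.4149


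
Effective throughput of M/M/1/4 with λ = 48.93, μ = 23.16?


ρ = 2.1127; P_K = (1−ρ)ρ^4/(1−ρ^5) = 0.539488
λ_eff = λ(1 − P_K) = 48.93·(1 − 0.539488) = 48.93·0.460512 = 22.5328 /hr

Final: 22.5328 /hr


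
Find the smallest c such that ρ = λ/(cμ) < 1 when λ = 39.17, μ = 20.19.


Stability requires cμ > λ ⇔ c > λ/μ.
λ/μ = 39.17/20.19 = 1.9401
Minimum integer c = ⌊1.9401⌋ + 1 = 2
Check: 2·20.19 = 40.38 > 39.17, while 1·20.19 = 20.19 ≤ 39.17

Final: 2 servers


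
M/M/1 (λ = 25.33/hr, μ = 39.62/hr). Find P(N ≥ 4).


ρ = 25.33/39.62 = 0.6393
P(N ≥ n) = ρ^n = 0.6393^4 = 0.167064

Final: 0.167064


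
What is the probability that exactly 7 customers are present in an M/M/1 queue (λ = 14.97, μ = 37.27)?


ρ = 14.97/37.27 = 0.4017
P_n = (1−ρ)·ρ^n = (1 − 0.4017)·0.4017^7 = 0.5983·0.001687 = 0.001009

Final: 0.001009


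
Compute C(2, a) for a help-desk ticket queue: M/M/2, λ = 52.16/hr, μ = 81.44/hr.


a = λ/μ = 0.6405; ρ = a/2 = 0.3202
P₀ = 0.514881 (from M/M/c formula)
C(c,a) = [a^c/(c!(1−ρ))]·P₀ = [0.41020/(2·0.6798)]·0.514881
= 0.30173·0.514881 = 0.155352

Final: 0.155352


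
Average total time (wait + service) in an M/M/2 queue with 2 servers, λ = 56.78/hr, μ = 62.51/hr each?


a = 0.9083; ρ = 0.4542; P₀ = 0.375358
Lq = P₀·a^c·ρ/(c!(1−ρ)²) = 0.23605
Wq = Lq/λ = 0.23605/56.78 = 0.004157 hr
W = Wq + 1/μ = 0.004157 + 0.01600 = 0.02015 hr

Final: 0.02015 hr


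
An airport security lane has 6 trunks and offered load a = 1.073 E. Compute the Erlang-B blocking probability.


B(c,a) = (a^c/c!) / Σ_{k=0}^{c} a^k/k!
a^6/6! = 0.002120
Σ terms (k=0..6): 1.00000 + 1.07300 + 0.57566 + 0.20590 + 0.05523 + 0.01185 + 0.002120 = 2.923764
B = 0.002120/2.923764 = 0.0007250

Final: 0.0007250


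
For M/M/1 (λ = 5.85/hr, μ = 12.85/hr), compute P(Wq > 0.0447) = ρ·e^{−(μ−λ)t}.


ρ = 5.85/12.85 = 0.4553
P(Wq > t) = ρ·e^{−(μ−λ)t} = 0.4553·e^{−0.3129}
= 0.4553·0.731323 = 0.332937

Final: 0.332937


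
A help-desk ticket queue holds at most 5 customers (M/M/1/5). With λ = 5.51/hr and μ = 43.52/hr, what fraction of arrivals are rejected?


ρ = λ/μ = 5.51/43.52 = 0.1266
P_K = (1−ρ)ρ^K/(1−ρ^(K+1)) = (0.8734·0.00003253)/(1 − 0.000004119)
= 0.00002841/0.999996 = 0.00002841

Final: 0.00002841


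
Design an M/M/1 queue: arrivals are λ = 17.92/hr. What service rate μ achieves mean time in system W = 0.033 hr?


W = 1/(μ−λ) ⇒ μ − λ = 1/W = 1/0.033 = 30.3030
μ = λ + 1/W = 17.92 + 30.3030 = 48.2230 per hr

Final: 48.2230 /hr


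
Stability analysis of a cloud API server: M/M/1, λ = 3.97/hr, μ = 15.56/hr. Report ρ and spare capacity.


Total capacity cμ = 1·15.56 = 15.56/hr
ρ = λ/(cμ) = 3.97/15.56 = 0.2551
Stable ⇔ ρ < 1: YES
Spare capacity = cμ − λ = 15.56 − 3.97 = 11.59/hr

Final: ρ = 0.2551; stable; margin = 11.59/hr


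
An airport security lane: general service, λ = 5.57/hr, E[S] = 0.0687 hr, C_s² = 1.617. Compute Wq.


ρ = λ·E[S] = 5.57·0.0687 = 0.3827
E[S²] = E[S]²(1+C_s²) = 0.0687²·(1+1.617) = 0.012351
Wq = λ·E[S²]/(2(1−ρ)) = 5.57·0.012351/(2·0.6173) = 0.05572 hr

Final: 0.05572 hr


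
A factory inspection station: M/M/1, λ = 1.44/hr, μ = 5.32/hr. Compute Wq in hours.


ρ = 1.44/5.32 = 0.2707
Wq = ρ/(μ−λ) = 0.2707/(5.32 − 1.44) = 0.2707/3.88 = 0.06976 hr

Final: 0.06976 hr


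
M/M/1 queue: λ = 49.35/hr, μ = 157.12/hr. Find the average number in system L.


ρ = λ/μ = 49.35/157.12 = 0.3141
L = ρ/(1−ρ) = 0.3141/(1 − 0.3141) = 0.3141/0.6859 = 0.4579

Final: 0.4579


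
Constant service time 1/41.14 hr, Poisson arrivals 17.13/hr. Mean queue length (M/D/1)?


ρ = 17.13/41.14 = 0.4164
M/D/1: Lq = ρ²/(2(1−ρ)) = 0.1734/(2·0.5836) = 0.14853

Final: 0.14853


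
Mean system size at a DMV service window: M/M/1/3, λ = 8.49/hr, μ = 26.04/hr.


ρ = 8.49/26.04 = 0.3260
L = ρ[1 − (K+1)ρ^K + Kρ^(K+1)] / [(1−ρ)(1−ρ^(K+1))]
Numerator: 0.3260·(1 − 4·0.034658 + 3·0.011300) = 0.291890
Denominator: (0.6740)·(0.988700) = 0.666348
L = 0.291890/0.666348 = 0.4380

Final: 0.4380


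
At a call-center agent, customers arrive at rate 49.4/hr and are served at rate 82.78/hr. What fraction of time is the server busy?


ρ = λ/μ = 49.4/82.78 = 0.5968

Final: 0.5968


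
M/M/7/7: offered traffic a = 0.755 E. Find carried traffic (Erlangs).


B(7,0.755) = 0.00001304 (Erlang-B)
Carried load = a(1 − B) = 0.755·(1 − 0.00001304) = 0.755·0.999987 = 0.7550 E

Final: 0.7550 Erlangs


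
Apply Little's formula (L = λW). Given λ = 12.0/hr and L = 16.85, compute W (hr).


W = L/λ = 16.85/12.0 = 1.4042 hr

Final: 1.4042 hr


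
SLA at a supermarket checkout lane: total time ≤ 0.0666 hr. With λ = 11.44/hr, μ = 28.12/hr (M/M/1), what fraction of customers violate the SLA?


W ~ Exponential(μ−λ) for M/M/1.
μ − λ = 28.12 − 11.44 = 16.6800
P(W > t) = e^{−(μ−λ)t} = e^{−1.1109} = 0.329266

Final: 0.329266


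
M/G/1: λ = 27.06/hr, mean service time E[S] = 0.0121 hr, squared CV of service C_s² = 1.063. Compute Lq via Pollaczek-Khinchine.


ρ = λ·E[S] = 27.06·0.0121 = 0.3274
Lq = ρ²(1+C_s²)/(2(1−ρ)) = 0.1072·(1+1.063)/(2·0.6726)
= 0.1072·2.0630/1.3451 = 0.16442

Final: 0.16442


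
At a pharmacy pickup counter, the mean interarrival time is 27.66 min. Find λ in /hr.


λ = 1/(interarrival time) in consistent units.
1 hour = 60 min, so λ = 60/27.66 = 2.1692 per hour

Final: 2.1692 /hr


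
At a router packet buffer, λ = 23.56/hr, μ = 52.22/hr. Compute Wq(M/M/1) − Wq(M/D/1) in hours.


ρ = 23.56/52.22 = 0.4512
Wq(M/M/1) = ρ/(μ−λ) = 0.4512/28.66 = 0.01574 hr
Wq(M/D/1) = ρ/(2(μ−λ)) = 0.007871 hr
Savings = 0.01574 − 0.007871 = 0.007871 hr

Final: 0.007871 hr


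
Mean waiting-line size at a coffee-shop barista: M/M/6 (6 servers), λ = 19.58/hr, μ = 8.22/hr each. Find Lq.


a = λ/μ = 2.3820; ρ = a/6 = 0.3970
P₀ = 0.091974
Lq = P₀·a^c·ρ / (c!·(1−ρ)²) = 0.091974·182.66074·0.3970/(720·0.36361)
= 0.02548

Final: 0.02548


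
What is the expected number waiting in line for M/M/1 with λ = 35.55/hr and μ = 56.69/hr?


ρ = 35.55/56.69 = 0.6271
Lq = ρ²/(1−ρ) = 0.3932/0.3729 = 1.0546

Final: 1.0546


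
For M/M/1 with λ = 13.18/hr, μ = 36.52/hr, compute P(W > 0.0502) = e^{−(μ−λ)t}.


W ~ Exponential(μ−λ) for M/M/1.
μ − λ = 36.52 − 13.18 = 23.3400
P(W > t) = e^{−(μ−λ)t} = e^{−1.1717} = 0.309850

Final: 0.309850


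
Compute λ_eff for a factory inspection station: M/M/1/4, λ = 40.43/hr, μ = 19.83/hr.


ρ = 2.0388; P_K = (1−ρ)ρ^4/(1−ρ^5) = 0.524408
λ_eff = λ(1 − P_K) = 40.43·(1 − 0.524408) = 40.43·0.475592 = 19.2282 /hr

Final: 19.2282 /hr


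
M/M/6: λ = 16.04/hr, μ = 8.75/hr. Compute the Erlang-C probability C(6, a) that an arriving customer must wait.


a = λ/μ = 1.8331; ρ = a/6 = 0.3055
P₀ = 0.159771 (from M/M/c formula)
C(c,a) = [a^c/(c!(1−ρ))]·P₀ = [37.94704/(720·0.6945)]·0.159771
= 0.07589·0.159771 = 0.012125

Final: 0.012125


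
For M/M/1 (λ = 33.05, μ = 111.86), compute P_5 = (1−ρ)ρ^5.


ρ = 33.05/111.86 = 0.2955
P_n = (1−ρ)·ρ^n = (1 − 0.2955)·0.2955^5 = 0.7045·0.002252 = 0.001586

Final: 0.001586


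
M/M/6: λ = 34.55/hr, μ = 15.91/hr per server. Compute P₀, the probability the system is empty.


a = λ/μ = 34.55/15.91 = 2.1716; ρ = a/c = 0.3619
Σ_{k=0}^{5} a^k/k! (terms k=0..5) = 1.00000 + 2.17159 + 2.35790 + 1.70680 + 0.92662 + 0.40245 = 8.56535
Tail: a^6/(6!(1−ρ)) = 104.87386/(720·0.6381) = 0.22828
P₀ = 1/(8.56535 + 0.22828) = 1/8.79363 = 0.113719

Final: 0.113719


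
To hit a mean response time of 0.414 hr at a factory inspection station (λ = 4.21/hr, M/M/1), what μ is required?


W = 1/(μ−λ) ⇒ μ − λ = 1/W = 1/0.414 = 2.4155
μ = λ + 1/W = 4.21 + 2.4155 = 6.6255 per hr

Final: 6.6255 /hr


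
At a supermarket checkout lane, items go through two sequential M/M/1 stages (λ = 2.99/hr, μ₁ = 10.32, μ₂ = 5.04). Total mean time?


Each node sees arrival rate λ = 2.99/hr (tandem ⇒ throughput preserved).
W₁ = 1/(μ₁−λ) = 1/(10.32−2.99) = 0.13643 hr
W₂ = 1/(μ₂−λ) = 1/(5.04−2.99) = 0.48780 hr
W_total = W₁ + W₂ = 0.13643 + 0.48780 = 0.62423 hr

Final: 0.62423 hr


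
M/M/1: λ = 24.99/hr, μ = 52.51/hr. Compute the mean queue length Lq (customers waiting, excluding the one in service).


ρ = 24.99/52.51 = 0.4759
Lq = ρ²/(1−ρ) = 0.2265/0.5241 = 0.4322

Final: 0.4322


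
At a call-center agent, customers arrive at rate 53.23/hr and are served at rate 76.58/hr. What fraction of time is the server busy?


ρ = λ/μ = 53.23/76.58 = 0.6951

Final: 0.6951


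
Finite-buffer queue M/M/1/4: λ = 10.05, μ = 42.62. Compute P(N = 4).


ρ = λ/μ = 10.05/42.62 = 0.2358
P_K = (1−ρ)ρ^K/(1−ρ^(K+1)) = (0.7642·0.003092)/(1 − 0.0007291)
= 0.002363/0.999271 = 0.002364

Final: 0.002364


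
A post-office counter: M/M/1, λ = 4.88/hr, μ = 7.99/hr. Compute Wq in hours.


ρ = 4.88/7.99 = 0.6108
Wq = ρ/(μ−λ) = 0.6108/(7.99 − 4.88) = 0.6108/3.11 = 0.1964 hr

Final: 0.1964 hr


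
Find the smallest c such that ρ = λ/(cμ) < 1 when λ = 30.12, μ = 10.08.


Stability requires cμ > λ ⇔ c > λ/μ.
λ/μ = 30.12/10.08 = 2.9881
Minimum integer c = ⌊2.9881⌋ + 1 = 3
Check: 3·10.08 = 30.24 > 30.12, while 2·10.08 = 20.16 ≤ 30.12

Final: 3 servers


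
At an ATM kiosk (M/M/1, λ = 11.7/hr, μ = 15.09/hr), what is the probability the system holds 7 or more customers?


ρ = 11.7/15.09 = 0.7753
P(N ≥ n) = ρ^n = 0.7753^7 = 0.168452

Final: 0.168452


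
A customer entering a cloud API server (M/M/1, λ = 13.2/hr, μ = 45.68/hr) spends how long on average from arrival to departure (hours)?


W = 1/(μ−λ) = 1/(45.68 − 13.2) = 1/32.48 = 0.03079 hr

Final: 0.03079 hr


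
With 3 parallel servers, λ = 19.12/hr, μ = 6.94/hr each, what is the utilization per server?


ρ = λ/(cμ) = 19.12/(3·6.94) = 19.12/20.82 = 0.9183

Final: 0.9183


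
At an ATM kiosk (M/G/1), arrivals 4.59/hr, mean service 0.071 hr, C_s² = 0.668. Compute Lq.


ρ = λ·E[S] = 4.59·0.071 = 0.3259
Lq = ρ²(1+C_s²)/(2(1−ρ)) = 0.1062·(1+0.668)/(2·0.6741)
= 0.1062·1.6680/1.3482 = 0.13139

Final: 0.13139


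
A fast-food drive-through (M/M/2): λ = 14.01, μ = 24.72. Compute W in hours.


a = 0.5667; ρ = 0.2834; P₀ = 0.558392
Lq = P₀·a^c·ρ/(c!(1−ρ)²) = 0.04948
Wq = Lq/λ = 0.04948/14.01 = 0.003532 hr
W = Wq + 1/μ = 0.003532 + 0.04045 = 0.04399 hr

Final: 0.04399 hr


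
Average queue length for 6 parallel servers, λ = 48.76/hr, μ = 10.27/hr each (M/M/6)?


a = λ/μ = 4.7478; ρ = a/6 = 0.7913
P₀ = 0.006563
Lq = P₀·a^c·ρ / (c!·(1−ρ)²) = 0.006563·11454.06175·0.7913/(720·0.04356)
= 1.89698

Final: 1.89698


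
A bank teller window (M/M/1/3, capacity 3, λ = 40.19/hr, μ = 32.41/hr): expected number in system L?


ρ = 40.19/32.41 = 1.2400
L = ρ[1 − (K+1)ρ^K + Kρ^(K+1)] / [(1−ρ)(1−ρ^(K+1))]
Numerator: 1.2400·(1 − 4·1.906852 + 3·2.364590) = 0.578314
Denominator: (-0.2400)·(-1.364590) = 0.327569
L = 0.578314/0.327569 = 1.7655

Final: 1.7655


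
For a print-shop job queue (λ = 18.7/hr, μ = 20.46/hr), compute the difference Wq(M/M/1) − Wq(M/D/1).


ρ = 18.7/20.46 = 0.9140
Wq(M/M/1) = ρ/(μ−λ) = 0.9140/1.76 = 0.51931 hr
Wq(M/D/1) = ρ/(2(μ−λ)) = 0.25965 hr
Savings = 0.51931 − 0.25965 = 0.25965 hr

Final: 0.25965 hr


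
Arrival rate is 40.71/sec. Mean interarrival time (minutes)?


Mean interarrival time = 1/λ = 1/40.71 second = 0.02456 second
In minutes: 0.02456 × 0.0166667 = 0.0004094 min

Final: 0.0004094 min


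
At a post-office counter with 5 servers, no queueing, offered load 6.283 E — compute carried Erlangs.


B(5,6.283) = 0.379708 (Erlang-B)
Carried load = a(1 − B) = 6.283·(1 − 0.379708) = 6.283·0.620292 = 3.8973 E

Final: 3.8973 Erlangs


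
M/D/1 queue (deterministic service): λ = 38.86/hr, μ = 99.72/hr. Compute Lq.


ρ = 38.86/99.72 = 0.3897
M/D/1: Lq = ρ²/(2(1−ρ)) = 0.1519/(2·0.6103) = 0.12441

Final: 0.12441


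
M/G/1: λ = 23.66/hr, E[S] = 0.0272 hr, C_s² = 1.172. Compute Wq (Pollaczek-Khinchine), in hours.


ρ = λ·E[S] = 23.66·0.0272 = 0.6436
E[S²] = E[S]²(1+C_s²) = 0.0272²·(1+1.172) = 0.001607
Wq = λ·E[S²]/(2(1−ρ)) = 23.66·0.001607/(2·0.3564) = 0.05333 hr

Final: 0.05333 hr


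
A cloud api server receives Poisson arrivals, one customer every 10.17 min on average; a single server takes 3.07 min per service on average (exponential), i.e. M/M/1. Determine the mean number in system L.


λ = 60/10.17 = 5.8997 /hr
μ = 60/3.07 = 19.5440 /hr
ρ = λ/μ = 5.8997/19.5440 = 0.3019
L = ρ/(1−ρ) = 0.3019/0.6981 = 0.4324

Final: 0.4324


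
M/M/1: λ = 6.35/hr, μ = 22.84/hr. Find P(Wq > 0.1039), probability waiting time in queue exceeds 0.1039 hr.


ρ = 6.35/22.84 = 0.2780
P(Wq > t) = ρ·e^{−(μ−λ)t} = 0.2780·e^{−1.7133}
= 0.2780·0.180268 = 0.050118

Final: 0.050118


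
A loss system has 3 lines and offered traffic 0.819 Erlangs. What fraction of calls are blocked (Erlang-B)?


B(c,a) = (a^c/c!) / Σ_{k=0}^{c} a^k/k!
a^3/3! = 0.091559
Σ terms (k=0..3): 1.00000 + 0.81900 + 0.33538 + 0.09156 = 2.245939
B = 0.091559/2.245939 = 0.040766

Final: 0.040766


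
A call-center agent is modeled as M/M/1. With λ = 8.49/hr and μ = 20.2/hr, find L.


ρ = λ/μ = 8.49/20.2 = 0.4203
L = ρ/(1−ρ) = 0.4203/(1 − 0.4203) = 0.4203/0.5797 = 0.7250

Final: 0.7250


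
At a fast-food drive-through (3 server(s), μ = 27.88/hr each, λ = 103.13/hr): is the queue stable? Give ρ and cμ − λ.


Total capacity cμ = 3·27.88 = 83.64/hr
ρ = λ/(cμ) = 103.13/83.64 = 1.2330
Stable ⇔ ρ < 1: NO
Spare capacity = cμ − λ = 83.64 − 103.13 = -19.49/hr

Final: ρ = 1.2330; unstable; margin = -19.49/hr


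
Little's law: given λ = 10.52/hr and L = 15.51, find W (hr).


W = L/λ = 15.51/10.52 = 1.4743 hr

Final: 1.4743 hr


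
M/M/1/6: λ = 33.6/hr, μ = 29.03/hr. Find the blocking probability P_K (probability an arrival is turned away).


ρ = λ/μ = 33.6/29.03 = 1.1574
P_K = (1−ρ)ρ^K/(1−ρ^(K+1)) = (-0.1574·2.404105)/(1 − 2.782567)
= -0.378462/-1.782567 = 0.212313

Final: 0.212313


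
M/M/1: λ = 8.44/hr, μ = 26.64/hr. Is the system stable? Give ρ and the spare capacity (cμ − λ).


Total capacity cμ = 1·26.64 = 26.64/hr
ρ = λ/(cμ) = 8.44/26.64 = 0.3168
Stable ⇔ ρ < 1: YES
Spare capacity = cμ − λ = 26.64 − 8.44 = 18.20/hr

Final: ρ = 0.3168; stable; margin = 18.20/hr


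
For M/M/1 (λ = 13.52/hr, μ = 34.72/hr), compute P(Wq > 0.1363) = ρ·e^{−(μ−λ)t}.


ρ = 13.52/34.72 = 0.3894
P(Wq > t) = ρ·e^{−(μ−λ)t} = 0.3894·e^{−2.8896}
= 0.3894·0.055601 = 0.021651

Final: 0.021651


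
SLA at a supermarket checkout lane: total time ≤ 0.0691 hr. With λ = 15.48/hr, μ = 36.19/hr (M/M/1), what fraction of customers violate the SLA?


W ~ Exponential(μ−λ) for M/M/1.
μ − λ = 36.19 − 15.48 = 20.7100
P(W > t) = e^{−(μ−λ)t} = e^{−1.4311} = 0.239055

Final: 0.239055


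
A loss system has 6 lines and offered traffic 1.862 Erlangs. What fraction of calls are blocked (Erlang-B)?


B(c,a) = (a^c/c!) / Σ_{k=0}^{c} a^k/k!
a^6/6! = 0.057882
Σ terms (k=0..6): 1.00000 + 1.86200 + 1.73352 + 1.07594 + 0.50085 + 0.18652 + 0.05788 = 6.416710
B = 0.057882/6.416710 = 0.009021

Final: 0.009021


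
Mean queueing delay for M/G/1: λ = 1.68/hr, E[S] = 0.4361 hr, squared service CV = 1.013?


ρ = λ·E[S] = 1.68·0.4361 = 0.7326
E[S²] = E[S]²(1+C_s²) = 0.4361²·(1+1.013) = 0.382839
Wq = λ·E[S²]/(2(1−ρ)) = 1.68·0.382839/(2·0.2674) = 1.20285 hr

Final: 1.20285 hr


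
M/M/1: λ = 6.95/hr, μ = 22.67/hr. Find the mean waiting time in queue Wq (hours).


ρ = 6.95/22.67 = 0.3066
Wq = ρ/(μ−λ) = 0.3066/(22.67 − 6.95) = 0.3066/15.72 = 0.01950 hr

Final: 0.01950 hr


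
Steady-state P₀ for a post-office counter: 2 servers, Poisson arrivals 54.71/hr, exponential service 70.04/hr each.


a = λ/μ = 54.71/70.04 = 0.7811; ρ = a/c = 0.3906
Σ_{k=0}^{1} a^k/k! (terms k=0..1) = 1.00000 + 0.78113 = 1.78113
Tail: a^2/(2!(1−ρ)) = 0.61016/(2·0.6094) = 0.50059
P₀ = 1/(1.78113 + 0.50059) = 1/2.28171 = 0.438267

Final: 0.438267


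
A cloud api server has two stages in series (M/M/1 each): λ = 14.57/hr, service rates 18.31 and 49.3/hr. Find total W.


Each node sees arrival rate λ = 14.57/hr (tandem ⇒ throughput preserved).
W₁ = 1/(μ₁−λ) = 1/(18.31−14.57) = 0.26738 hr
W₂ = 1/(μ₂−λ) = 1/(49.3−14.57) = 0.02879 hr
W_total = W₁ + W₂ = 0.26738 + 0.02879 = 0.29617 hr

Final: 0.29617 hr


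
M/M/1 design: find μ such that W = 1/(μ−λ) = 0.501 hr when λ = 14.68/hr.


W = 1/(μ−λ) ⇒ μ − λ = 1/W = 1/0.501 = 1.9960
μ = λ + 1/W = 14.68 + 1.9960 = 16.6760 per hr

Final: 16.6760 /hr


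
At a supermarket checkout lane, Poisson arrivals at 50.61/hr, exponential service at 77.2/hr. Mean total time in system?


W = 1/(μ−λ) = 1/(77.2 − 50.61) = 1/26.59 = 0.03761 hr

Final: 0.03761 hr


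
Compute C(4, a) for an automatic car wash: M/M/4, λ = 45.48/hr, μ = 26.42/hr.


a = λ/μ = 1.7214; ρ = a/4 = 0.4304
P₀ = 0.175576 (from M/M/c formula)
C(c,a) = [a^c/(c!(1−ρ))]·P₀ = [8.78113/(24·0.5696)]·0.175576
= 0.64230·0.175576 = 0.112772

Final: 0.112772


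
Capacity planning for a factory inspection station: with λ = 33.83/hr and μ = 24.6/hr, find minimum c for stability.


Stability requires cμ > λ ⇔ c > λ/μ.
λ/μ = 33.83/24.6 = 1.3752
Minimum integer c = ⌊1.3752⌋ + 1 = 2
Check: 2·24.6 = 49.20 > 33.83, while 1·24.6 = 24.60 ≤ 33.83

Final: 2 servers


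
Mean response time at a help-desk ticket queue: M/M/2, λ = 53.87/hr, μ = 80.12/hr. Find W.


a = 0.6724; ρ = 0.3362; P₀ = 0.496801
Lq = P₀·a^c·ρ/(c!(1−ρ)²) = 0.08567
Wq = Lq/λ = 0.08567/53.87 = 0.001590 hr
W = Wq + 1/μ = 0.001590 + 0.01248 = 0.01407 hr

Final: 0.01407 hr


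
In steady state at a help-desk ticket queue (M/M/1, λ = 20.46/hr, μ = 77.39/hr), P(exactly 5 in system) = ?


ρ = 20.46/77.39 = 0.2644
P_n = (1−ρ)·ρ^n = (1 − 0.2644)·0.2644^5 = 0.7356·0.001292 = 0.0009501

Final: 0.0009501


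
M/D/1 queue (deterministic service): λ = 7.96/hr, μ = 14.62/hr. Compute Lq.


ρ = 7.96/14.62 = 0.5445
M/D/1: Lq = ρ²/(2(1−ρ)) = 0.2964/(2·0.4555) = 0.32537

Final: 0.32537


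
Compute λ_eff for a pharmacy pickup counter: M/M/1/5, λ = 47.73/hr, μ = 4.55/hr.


ρ = 10.4901; P_K = (1−ρ)ρ^5/(1−ρ^6) = 0.904673
λ_eff = λ(1 − P_K) = 47.73·(1 − 0.904673) = 47.73·0.095327 = 4.5500 /hr

Final: 4.5500 /hr


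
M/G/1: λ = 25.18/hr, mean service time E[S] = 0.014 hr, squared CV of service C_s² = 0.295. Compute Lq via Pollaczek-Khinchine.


ρ = λ·E[S] = 25.18·0.014 = 0.3525
Lq = ρ²(1+C_s²)/(2(1−ρ)) = 0.1243·(1+0.295)/(2·0.6475)
= 0.1243·1.2950/1.2950 = 0.12427

Final: 0.12427


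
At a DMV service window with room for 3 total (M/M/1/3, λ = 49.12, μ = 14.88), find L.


ρ = 49.12/14.88 = 3.3011
L = ρ[1 − (K+1)ρ^K + Kρ^(K+1)] / [(1−ρ)(1−ρ^(K+1))]
Numerator: 3.3011·(1 − 4·35.972140 + 3·118.746743) = 704.289915
Denominator: (-2.3011)·(-117.746743) = 270.944119
L = 704.289915/270.944119 = 2.5994

Final: 2.5994


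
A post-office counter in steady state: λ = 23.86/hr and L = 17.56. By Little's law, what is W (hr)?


W = L/λ = 17.56/23.86 = 0.7360 hr

Final: 0.7360 hr


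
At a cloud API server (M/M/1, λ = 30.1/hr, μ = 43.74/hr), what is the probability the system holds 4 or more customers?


ρ = 30.1/43.74 = 0.6882
P(N ≥ n) = ρ^n = 0.6882^4 = 0.224260

Final: 0.224260


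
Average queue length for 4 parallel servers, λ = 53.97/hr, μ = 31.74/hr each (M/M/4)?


a = λ/μ = 1.7004; ρ = a/4 = 0.4251
P₀ = 0.179492
Lq = P₀·a^c·ρ / (c!·(1−ρ)²) = 0.179492·8.35953·0.4251/(24·0.33052)
= 0.08041

Final: 0.08041


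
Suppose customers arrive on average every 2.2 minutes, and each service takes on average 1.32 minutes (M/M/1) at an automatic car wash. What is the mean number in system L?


λ = 60/2.2 = 27.2727 /hr
μ = 60/1.32 = 45.4545 /hr
ρ = λ/μ = 27.2727/45.4545 = 0.6000
L = ρ/(1−ρ) = 0.6000/0.4000 = 1.5000

Final: 1.5000


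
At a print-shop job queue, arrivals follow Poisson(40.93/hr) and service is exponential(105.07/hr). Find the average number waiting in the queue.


ρ = 40.93/105.07 = 0.3895
Lq = ρ²/(1−ρ) = 0.1517/0.6105 = 0.2486

Final: 0.2486


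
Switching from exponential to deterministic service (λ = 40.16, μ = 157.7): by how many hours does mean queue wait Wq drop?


ρ = 40.16/157.7 = 0.2547
Wq(M/M/1) = ρ/(μ−λ) = 0.2547/117.54 = 0.002167 hr
Wq(M/D/1) = ρ/(2(μ−λ)) = 0.001083 hr
Savings = 0.002167 − 0.001083 = 0.001083 hr

Final: 0.001083 hr


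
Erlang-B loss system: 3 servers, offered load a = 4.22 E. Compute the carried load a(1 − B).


B(3,4.22) = 0.470000 (Erlang-B)
Carried load = a(1 − B) = 4.22·(1 − 0.470000) = 4.22·0.530000 = 2.2366 E

Final: 2.2366 Erlangs


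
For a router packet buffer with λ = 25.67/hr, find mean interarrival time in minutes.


Mean interarrival time = 1/λ = 1/25.67 hour = 0.03896 hour
In minutes: 0.03896 × 60 = 2.3374 min

Final: 2.3374 min


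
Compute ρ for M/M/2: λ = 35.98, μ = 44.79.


ρ = λ/(cμ) = 35.98/(2·44.79) = 35.98/89.58 = 0.4017

Final: 0.4017


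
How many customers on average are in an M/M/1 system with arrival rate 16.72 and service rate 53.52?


ρ = λ/μ = 16.72/53.52 = 0.3124
L = ρ/(1−ρ) = 0.3124/(1 − 0.3124) = 0.3124/0.6876 = 0.4543

Final: 0.4543


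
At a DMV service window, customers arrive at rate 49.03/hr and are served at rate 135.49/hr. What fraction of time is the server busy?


ρ = λ/μ = 49.03/135.49 = 0.3619

Final: 0.3619


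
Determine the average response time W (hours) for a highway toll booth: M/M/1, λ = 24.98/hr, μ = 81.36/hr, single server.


W = 1/(μ−λ) = 1/(81.36 − 24.98) = 1/56.38 = 0.01774 hr

Final: 0.01774 hr


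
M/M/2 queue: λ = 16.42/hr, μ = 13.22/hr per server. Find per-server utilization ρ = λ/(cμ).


ρ = λ/(cμ) = 16.42/(2·13.22) = 16.42/26.44 = 0.6210

Final: 0.6210


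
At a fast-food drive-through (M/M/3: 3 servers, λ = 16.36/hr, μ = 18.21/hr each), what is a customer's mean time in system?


a = 0.8984; ρ = 0.2995; P₀ = 0.404123
Lq = P₀·a^c·ρ/(c!(1−ρ)²) = 0.02980
Wq = Lq/λ = 0.02980/16.36 = 0.001822 hr
W = Wq + 1/μ = 0.001822 + 0.05491 = 0.05674 hr

Final: 0.05674 hr


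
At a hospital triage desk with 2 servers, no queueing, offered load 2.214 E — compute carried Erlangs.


B(2,2.214) = 0.432646 (Erlang-B)
Carried load = a(1 − B) = 2.214·(1 − 0.432646) = 2.214·0.567354 = 1.2561 E

Final: 1.2561 Erlangs


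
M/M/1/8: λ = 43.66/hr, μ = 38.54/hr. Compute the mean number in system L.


ρ = 43.66/38.54 = 1.1328
L = ρ[1 − (K+1)ρ^K + Kρ^(K+1)] / [(1−ρ)(1−ρ^(K+1))]
Numerator: 1.1328·(1 − 9·2.712540 + 8·3.072898) = 1.325802
Denominator: (-0.1328)·(-2.072898) = 0.275382
L = 1.325802/0.275382 = 4.8144

Final: 4.8144


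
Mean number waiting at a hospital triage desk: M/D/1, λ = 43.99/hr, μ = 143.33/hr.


ρ = 43.99/143.33 = 0.3069
M/D/1: Lq = ρ²/(2(1−ρ)) = 0.09420/(2·0.6931) = 0.06795

Final: 0.06795


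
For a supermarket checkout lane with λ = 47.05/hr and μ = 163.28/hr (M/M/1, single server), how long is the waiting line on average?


ρ = 47.05/163.28 = 0.2882
Lq = ρ²/(1−ρ) = 0.08303/0.7118 = 0.1166

Final: 0.1166


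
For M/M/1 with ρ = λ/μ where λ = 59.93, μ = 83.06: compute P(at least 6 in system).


ρ = 59.93/83.06 = 0.7215
P(N ≥ n) = ρ^n = 0.7215^6 = 0.141096

Final: 0.141096


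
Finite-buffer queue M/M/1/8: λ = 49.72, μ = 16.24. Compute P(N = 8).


ρ = λ/μ = 49.72/16.24 = 3.0616
P_K = (1−ρ)ρ^K/(1−ρ^(K+1)) = (-2.0616·7718.995016)/(1 − 23632.292623)
= -15913.297607/-23631.292623 = 0.673399

Final: 0.673399


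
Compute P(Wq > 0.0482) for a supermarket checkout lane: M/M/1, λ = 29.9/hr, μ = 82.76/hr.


ρ = 29.9/82.76 = 0.3613
P(Wq > t) = ρ·e^{−(μ−λ)t} = 0.3613·e^{−2.5479}
= 0.3613·0.078250 = 0.028270

Final: 0.028270


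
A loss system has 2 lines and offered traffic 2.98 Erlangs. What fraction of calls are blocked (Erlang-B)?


B(c,a) = (a^c/c!) / Σ_{k=0}^{c} a^k/k!
a^2/2! = 4.440200
Σ terms (k=0..2): 1.00000 + 2.98000 + 4.44020 = 8.420200
B = 4.440200/8.420200 = 0.527327

Final: 0.527327


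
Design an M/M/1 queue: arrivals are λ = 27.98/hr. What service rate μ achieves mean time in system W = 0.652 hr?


W = 1/(μ−λ) ⇒ μ − λ = 1/W = 1/0.652 = 1.5337
μ = λ + 1/W = 27.98 + 1.5337 = 29.5137 per hr

Final: 29.5137 /hr


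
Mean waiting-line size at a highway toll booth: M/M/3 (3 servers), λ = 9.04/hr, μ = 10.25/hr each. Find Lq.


a = λ/μ = 0.8820; ρ = a/3 = 0.2940
P₀ = 0.411046
Lq = P₀·a^c·ρ / (c!·(1−ρ)²) = 0.411046·0.68602·0.2940/(6·0.49846)
= 0.02772

Final: 0.02772


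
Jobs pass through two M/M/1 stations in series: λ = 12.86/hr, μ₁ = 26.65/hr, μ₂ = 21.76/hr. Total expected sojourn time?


Each node sees arrival rate λ = 12.86/hr (tandem ⇒ throughput preserved).
W₁ = 1/(μ₁−λ) = 1/(26.65−12.86) = 0.07252 hr
W₂ = 1/(μ₂−λ) = 1/(21.76−12.86) = 0.11236 hr
W_total = W₁ + W₂ = 0.07252 + 0.11236 = 0.18488 hr

Final: 0.18488 hr


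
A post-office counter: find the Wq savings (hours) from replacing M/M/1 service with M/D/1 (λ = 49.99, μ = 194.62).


ρ = 49.99/194.62 = 0.2569
Wq(M/M/1) = ρ/(μ−λ) = 0.2569/144.63 = 0.001776 hr
Wq(M/D/1) = ρ/(2(μ−λ)) = 0.0008880 hr
Savings = 0.001776 − 0.0008880 = 0.0008880 hr

Final: 0.0008880 hr


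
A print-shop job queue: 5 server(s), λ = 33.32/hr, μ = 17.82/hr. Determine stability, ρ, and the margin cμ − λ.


Total capacity cμ = 5·17.82 = 89.10/hr
ρ = λ/(cμ) = 33.32/89.10 = 0.3740
Stable ⇔ ρ < 1: YES
Spare capacity = cμ − λ = 89.10 − 33.32 = 55.78/hr

Final: ρ = 0.3740; stable; margin = 55.78/hr


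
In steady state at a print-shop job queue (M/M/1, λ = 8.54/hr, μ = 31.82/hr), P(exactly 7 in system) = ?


ρ = 8.54/31.82 = 0.2684
P_n = (1−ρ)·ρ^n = (1 − 0.2684)·0.2684^7 = 0.7316·0.0001003 = 0.00007338

Final: 0.00007338


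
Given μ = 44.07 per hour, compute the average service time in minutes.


Mean service time = 1/μ = 1/44.07 hour = 0.02269 hour
In minutes: 0.02269 × 60 = 1.3615 min

Final: 1.3615 min


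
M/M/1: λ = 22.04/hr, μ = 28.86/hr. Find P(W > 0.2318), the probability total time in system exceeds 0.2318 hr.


W ~ Exponential(μ−λ) for M/M/1.
μ − λ = 28.86 − 22.04 = 6.8200
P(W > t) = e^{−(μ−λ)t} = e^{−1.5809} = 0.205795

Final: 0.205795


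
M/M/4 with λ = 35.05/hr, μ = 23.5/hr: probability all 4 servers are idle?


a = λ/μ = 35.05/23.5 = 1.4915; ρ = a/c = 0.3729
Σ_{k=0}^{3} a^k/k! (terms k=0..3) = 1.00000 + 1.49149 + 1.11227 + 0.55298 = 4.15674
Tail: a^4/(4!(1−ρ)) = 4.94858/(24·0.6271) = 0.32879
P₀ = 1/(4.15674 + 0.32879) = 1/4.48553 = 0.222939

Final: 0.222939


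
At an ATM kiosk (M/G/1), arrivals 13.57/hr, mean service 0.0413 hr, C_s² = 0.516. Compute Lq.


ρ = λ·E[S] = 13.57·0.0413 = 0.5604
Lq = ρ²(1+C_s²)/(2(1−ρ)) = 0.3141·(1+0.516)/(2·0.4396)
= 0.3141·1.5160/0.8791 = 0.54164

Final: 0.54164


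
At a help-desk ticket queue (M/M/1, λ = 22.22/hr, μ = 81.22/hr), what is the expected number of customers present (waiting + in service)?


ρ = λ/μ = 22.22/81.22 = 0.2736
L = ρ/(1−ρ) = 0.2736/(1 − 0.2736) = 0.2736/0.7264 = 0.3766

Final: 0.3766


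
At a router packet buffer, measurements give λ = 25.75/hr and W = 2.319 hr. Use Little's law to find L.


L = λW = 25.75·2.319 = 59.7142

Final: 59.7142


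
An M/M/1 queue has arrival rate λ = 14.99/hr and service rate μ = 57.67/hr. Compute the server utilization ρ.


ρ = λ/μ = 14.99/57.67 = 0.2599

Final: 0.2599


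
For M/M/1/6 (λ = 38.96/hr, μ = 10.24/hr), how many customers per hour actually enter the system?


ρ = 3.8047; P_K = (1−ρ)ρ^6/(1−ρ^7) = 0.737230
λ_eff = λ(1 − P_K) = 38.96·(1 − 0.737230) = 38.96·0.262770 = 10.2375 /hr

Final: 10.2375 /hr


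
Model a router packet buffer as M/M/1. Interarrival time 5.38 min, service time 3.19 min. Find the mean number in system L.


λ = 60/5.38 = 11.1524 /hr
μ = 60/3.19 = 18.8088 /hr
ρ = λ/μ = 11.1524/18.8088 = 0.5929
L = ρ/(1−ρ) = 0.5929/0.4071 = 1.4566

Final: 1.4566


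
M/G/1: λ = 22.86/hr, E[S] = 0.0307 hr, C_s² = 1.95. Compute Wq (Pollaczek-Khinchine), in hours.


ρ = λ·E[S] = 22.86·0.0307 = 0.7018
E[S²] = E[S]²(1+C_s²) = 0.0307²·(1+1.95) = 0.002780
Wq = λ·E[S²]/(2(1−ρ)) = 22.86·0.002780/(2·0.2982) = 0.10657 hr

Final: 0.10657 hr


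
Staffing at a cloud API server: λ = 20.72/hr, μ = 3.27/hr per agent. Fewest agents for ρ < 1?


Stability requires cμ > λ ⇔ c > λ/μ.
λ/μ = 20.72/3.27 = 6.3364
Minimum integer c = ⌊6.3364⌋ + 1 = 7
Check: 7·3.27 = 22.89 > 20.72, while 6·3.27 = 19.62 ≤ 20.72

Final: 7 servers


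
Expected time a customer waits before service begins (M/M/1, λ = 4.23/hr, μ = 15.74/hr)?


ρ = 4.23/15.74 = 0.2687
Wq = ρ/(μ−λ) = 0.2687/(15.74 − 4.23) = 0.2687/11.51 = 0.02335 hr

Final: 0.02335 hr


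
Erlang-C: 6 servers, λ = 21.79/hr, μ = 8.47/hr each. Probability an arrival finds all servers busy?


a = λ/μ = 2.5726; ρ = a/6 = 0.4288
P₀ = 0.075824 (from M/M/c formula)
C(c,a) = [a^c/(c!(1−ρ))]·P₀ = [289.89646/(720·0.5712)]·0.075824
= 0.70485·0.075824 = 0.053445

Final: 0.053445


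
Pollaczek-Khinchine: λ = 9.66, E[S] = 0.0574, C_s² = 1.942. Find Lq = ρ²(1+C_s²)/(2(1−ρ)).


ρ = λ·E[S] = 9.66·0.0574 = 0.5545
Lq = ρ²(1+C_s²)/(2(1−ρ)) = 0.3075·(1+1.942)/(2·0.4455)
= 0.3075·2.9420/0.8910 = 1.01514

Final: 1.01514


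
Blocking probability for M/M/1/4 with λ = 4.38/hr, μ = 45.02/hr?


ρ = λ/μ = 4.38/45.02 = 0.09729
P_K = (1−ρ)ρ^K/(1−ρ^(K+1)) = (0.9027·0.00008959)/(1 − 0.000008717)
= 0.00008088/0.999991 = 0.00008088

Final: 0.00008088


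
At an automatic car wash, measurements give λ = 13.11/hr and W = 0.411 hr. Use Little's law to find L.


L = λW = 13.11·0.411 = 5.3882

Final: 5.3882


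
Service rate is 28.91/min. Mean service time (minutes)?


Mean service time = 1/μ = 1/28.91 minute = 0.03459 minute
In minutes: 0.03459 × 1 = 0.03459 min

Final: 0.03459 min


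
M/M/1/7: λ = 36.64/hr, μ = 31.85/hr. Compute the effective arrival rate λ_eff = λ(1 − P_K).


ρ = 1.1504; P_K = (1−ρ)ρ^7/(1−ρ^8) = 0.193967
λ_eff = λ(1 − P_K) = 36.64·(1 − 0.193967) = 36.64·0.806033 = 29.5331 /hr

Final: 29.5331 /hr


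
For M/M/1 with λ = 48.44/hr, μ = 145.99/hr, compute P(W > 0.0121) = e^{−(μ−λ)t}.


W ~ Exponential(μ−λ) for M/M/1.
μ − λ = 145.99 − 48.44 = 97.5500
P(W > t) = e^{−(μ−λ)t} = e^{−1.1804} = 0.307170

Final: 0.307170


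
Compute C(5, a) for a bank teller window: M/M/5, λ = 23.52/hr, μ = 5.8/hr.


a = λ/μ = 4.0552; ρ = a/5 = 0.8110
P₀ = 0.011902 (from M/M/c formula)
C(c,a) = [a^c/(c!(1−ρ))]·P₀ = [1096.59590/(120·0.1890)]·0.011902
= 48.35961·0.011902 = 0.575582

Final: 0.575582


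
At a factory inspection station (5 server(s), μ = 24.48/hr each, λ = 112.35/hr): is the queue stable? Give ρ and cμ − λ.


Total capacity cμ = 5·24.48 = 122.40/hr
ρ = λ/(cμ) = 112.35/122.40 = 0.9179
Stable ⇔ ρ < 1: YES
Spare capacity = cμ − λ = 122.40 − 112.35 = 10.05/hr

Final: ρ = 0.9179; stable; margin = 10.05/hr


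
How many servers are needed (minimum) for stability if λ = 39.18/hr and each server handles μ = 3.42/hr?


Stability requires cμ > λ ⇔ c > λ/μ.
λ/μ = 39.18/3.42 = 11.4561
Minimum integer c = ⌊11.4561⌋ + 1 = 12
Check: 12·3.42 = 41.04 > 39.18, while 11·3.42 = 37.62 ≤ 39.18

Final: 12 servers


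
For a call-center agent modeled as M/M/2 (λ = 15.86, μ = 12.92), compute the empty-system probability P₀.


a = λ/μ = 15.86/12.92 = 1.2276; ρ = a/c = 0.6138
Σ_{k=0}^{1} a^k/k! (terms k=0..1) = 1.00000 + 1.22755 = 2.22755
Tail: a^2/(2!(1−ρ)) = 1.50689/(2·0.3862) = 1.95080
P₀ = 1/(2.22755 + 1.95080) = 1/4.17836 = 0.239329

Final: 0.239329


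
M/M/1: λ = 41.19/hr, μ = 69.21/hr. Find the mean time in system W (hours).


W = 1/(μ−λ) = 1/(69.21 − 41.19) = 1/28.02 = 0.03569 hr

Final: 0.03569 hr


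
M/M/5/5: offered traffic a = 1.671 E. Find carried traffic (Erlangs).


B(5,1.671) = 0.020569 (Erlang-B)
Carried load = a(1 − B) = 1.671·(1 − 0.020569) = 1.671·0.979431 = 1.6366 E

Final: 1.6366 Erlangs


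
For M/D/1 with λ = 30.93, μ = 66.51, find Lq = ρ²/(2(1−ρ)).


ρ = 30.93/66.51 = 0.4650
M/D/1: Lq = ρ²/(2(1−ρ)) = 0.2163/(2·0.5350) = 0.20213

Final: 0.20213


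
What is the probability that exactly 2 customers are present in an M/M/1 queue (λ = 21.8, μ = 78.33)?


ρ = 21.8/78.33 = 0.2783
P_n = (1−ρ)·ρ^n = (1 − 0.2783)·0.2783^2 = 0.7217·0.077456 = 0.055899

Final: 0.055899


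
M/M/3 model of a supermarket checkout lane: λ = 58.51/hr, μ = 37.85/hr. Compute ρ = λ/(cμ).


ρ = λ/(cμ) = 58.51/(3·37.85) = 58.51/113.55 = 0.5153

Final: 0.5153


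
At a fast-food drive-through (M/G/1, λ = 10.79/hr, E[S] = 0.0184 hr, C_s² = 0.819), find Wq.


ρ = λ·E[S] = 10.79·0.0184 = 0.1985
E[S²] = E[S]²(1+C_s²) = 0.0184²·(1+0.819) = 0.0006158
Wq = λ·E[S²]/(2(1−ρ)) = 10.79·0.0006158/(2·0.8015) = 0.004145 hr

Final: 0.004145 hr


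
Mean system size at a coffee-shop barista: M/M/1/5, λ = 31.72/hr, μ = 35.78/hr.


ρ = 31.72/35.78 = 0.8865
L = ρ[1 − (K+1)ρ^K + Kρ^(K+1)] / [(1−ρ)(1−ρ^(K+1))]
Numerator: 0.8865·(1 − 6·0.547601 + 5·0.485464) = 0.125634
Denominator: (0.1135)·(0.514536) = 0.058385
L = 0.125634/0.058385 = 2.1518

Final: 2.1518


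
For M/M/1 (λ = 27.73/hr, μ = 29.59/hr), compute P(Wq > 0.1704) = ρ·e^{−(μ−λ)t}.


ρ = 27.73/29.59 = 0.9371
P(Wq > t) = ρ·e^{−(μ−λ)t} = 0.9371·e^{−0.3169}
= 0.9371·0.728372 = 0.682587

Final: 0.682587


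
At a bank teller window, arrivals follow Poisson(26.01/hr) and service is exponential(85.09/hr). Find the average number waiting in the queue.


ρ = 26.01/85.09 = 0.3057
Lq = ρ²/(1−ρ) = 0.09344/0.6943 = 0.1346

Final: 0.1346


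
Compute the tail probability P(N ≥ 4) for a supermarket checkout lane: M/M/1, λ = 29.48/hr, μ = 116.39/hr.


ρ = 29.48/116.39 = 0.2533
P(N ≥ n) = ρ^n = 0.2533^4 = 0.004116

Final: 0.004116


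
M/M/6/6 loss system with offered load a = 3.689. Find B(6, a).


B(c,a) = (a^c/c!) / Σ_{k=0}^{c} a^k/k!
a^6/6! = 3.500414
Σ terms (k=0..6): 1.00000 + 3.68900 + 6.80436 + 8.36710 + 7.71655 + 5.69327 + 3.50041 = 36.770697
B = 3.500414/36.770697 = 0.095196

Final: 0.095196


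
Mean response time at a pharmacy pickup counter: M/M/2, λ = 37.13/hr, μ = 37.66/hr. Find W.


a = 0.9859; ρ = 0.4930; P₀ = 0.339618
Lq = P₀·a^c·ρ/(c!(1−ρ)²) = 0.31651
Wq = Lq/λ = 0.31651/37.13 = 0.008524 hr
W = Wq + 1/μ = 0.008524 + 0.02655 = 0.03508 hr

Final: 0.03508 hr


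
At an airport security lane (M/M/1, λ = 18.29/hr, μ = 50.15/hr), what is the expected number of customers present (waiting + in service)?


ρ = λ/μ = 18.29/50.15 = 0.3647
L = ρ/(1−ρ) = 0.3647/(1 − 0.3647) = 0.3647/0.6353 = 0.5741

Final: 0.5741


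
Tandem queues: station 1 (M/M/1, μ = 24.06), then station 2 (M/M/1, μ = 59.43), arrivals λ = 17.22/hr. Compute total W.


Each node sees arrival rate λ = 17.22/hr (tandem ⇒ throughput preserved).
W₁ = 1/(μ₁−λ) = 1/(24.06−17.22) = 0.14620 hr
W₂ = 1/(μ₂−λ) = 1/(59.43−17.22) = 0.02369 hr
W_total = W₁ + W₂ = 0.14620 + 0.02369 = 0.16989 hr

Final: 0.16989 hr


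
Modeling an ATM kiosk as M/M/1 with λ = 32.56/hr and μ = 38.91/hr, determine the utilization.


ρ = λ/μ = 32.56/38.91 = 0.8368

Final: 0.8368


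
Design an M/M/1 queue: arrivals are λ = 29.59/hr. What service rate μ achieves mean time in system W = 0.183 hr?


W = 1/(μ−λ) ⇒ μ − λ = 1/W = 1/0.183 = 5.4645
μ = λ + 1/W = 29.59 + 5.4645 = 35.0545 per hr

Final: 35.0545 /hr


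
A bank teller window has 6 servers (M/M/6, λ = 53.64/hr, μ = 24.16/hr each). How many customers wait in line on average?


a = λ/μ = 2.2202; ρ = a/6 = 0.3700
P₀ = 0.108285
Lq = P₀·a^c·ρ / (c!·(1−ρ)²) = 0.108285·119.77082·0.3700/(720·0.39686)
= 0.01680

Final: 0.01680


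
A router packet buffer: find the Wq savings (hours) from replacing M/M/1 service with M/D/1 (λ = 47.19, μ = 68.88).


ρ = 47.19/68.88 = 0.6851
Wq(M/M/1) = ρ/(μ−λ) = 0.6851/21.69 = 0.03159 hr
Wq(M/D/1) = ρ/(2(μ−λ)) = 0.01579 hr
Savings = 0.03159 − 0.01579 = 0.01579 hr

Final: 0.01579 hr


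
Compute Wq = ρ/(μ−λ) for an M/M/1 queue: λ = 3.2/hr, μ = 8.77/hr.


ρ = 3.2/8.77 = 0.3649
Wq = ρ/(μ−λ) = 0.3649/(8.77 − 3.2) = 0.3649/5.57 = 0.06551 hr

Final: 0.06551 hr


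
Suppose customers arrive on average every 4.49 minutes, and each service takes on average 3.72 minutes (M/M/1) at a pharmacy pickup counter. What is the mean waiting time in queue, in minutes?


λ = 60/4.49 = 13.3630 /hr
μ = 60/3.72 = 16.1290 /hr
ρ = λ/μ = 13.3630/16.1290 = 0.8285
Wq = ρ/(μ−λ) = 0.8285/(16.1290−13.3630) = 0.29953 hr
In minutes: 0.29953·60 = 17.972 min

Final: 17.972 min


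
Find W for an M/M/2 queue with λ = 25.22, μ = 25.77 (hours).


a = 0.9787; ρ = 0.4893; P₀ = 0.342887
Lq = P₀·a^c·ρ/(c!(1−ρ)²) = 0.30811
Wq = Lq/λ = 0.30811/25.22 = 0.01222 hr
W = Wq + 1/μ = 0.01222 + 0.03880 = 0.05102 hr

Final: 0.05102 hr


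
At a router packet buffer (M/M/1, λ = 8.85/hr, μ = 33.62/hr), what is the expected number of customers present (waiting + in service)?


ρ = λ/μ = 8.85/33.62 = 0.2632
L = ρ/(1−ρ) = 0.2632/(1 − 0.2632) = 0.2632/0.7368 = 0.3573

Final: 0.3573


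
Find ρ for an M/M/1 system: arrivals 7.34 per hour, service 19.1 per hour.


ρ = λ/μ = 7.34/19.1 = 0.3843

Final: 0.3843


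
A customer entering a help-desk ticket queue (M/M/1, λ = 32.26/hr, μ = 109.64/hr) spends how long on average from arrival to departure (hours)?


W = 1/(μ−λ) = 1/(109.64 − 32.26) = 1/77.38 = 0.01292 hr

Final: 0.01292 hr


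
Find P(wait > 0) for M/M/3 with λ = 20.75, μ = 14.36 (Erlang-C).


a = λ/μ = 1.4450; ρ = a/3 = 0.4817
P₀ = 0.224260 (from M/M/c formula)
C(c,a) = [a^c/(c!(1−ρ))]·P₀ = [3.01711/(6·0.5183)]·0.224260
= 0.97012·0.224260 = 0.217560

Final: 0.217560
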